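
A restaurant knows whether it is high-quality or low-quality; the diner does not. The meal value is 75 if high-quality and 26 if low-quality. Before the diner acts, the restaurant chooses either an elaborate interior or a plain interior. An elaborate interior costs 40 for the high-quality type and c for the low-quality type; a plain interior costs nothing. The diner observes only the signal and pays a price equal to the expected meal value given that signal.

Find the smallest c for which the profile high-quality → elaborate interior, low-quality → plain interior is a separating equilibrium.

Under separation: elaborate interior → high-quality (pays 75); plain interior → low-quality (pays 26).
High-quality: 75 − 40 = 35 ≥ 26 − 0 = 26. Holds regardless of c. ✓
Low-quality: 26 − 0 ≥ 75 − c, so c ≥ 75 − 26 = 49.

49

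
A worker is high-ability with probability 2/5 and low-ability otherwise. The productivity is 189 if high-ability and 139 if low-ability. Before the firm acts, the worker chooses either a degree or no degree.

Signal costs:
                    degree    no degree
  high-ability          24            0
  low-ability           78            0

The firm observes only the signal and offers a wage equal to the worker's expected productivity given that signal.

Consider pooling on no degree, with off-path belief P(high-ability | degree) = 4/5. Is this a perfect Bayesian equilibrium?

Yes

At the pooled signal (no degree) the firm holds the prior 2/5 and pays 2/5·189 + 3/5·139 = 159. Off-path (degree) belief 4/5 gives 4/5·189 + 1/5·139 = 179.
High-ability: no degree gives 159 − 0 = 159; degree gives 179 − 24 = 155. Stays. ✓
Low-ability: no degree gives 159 − 0 = 159; degree gives 179 − 78 = 101. Stays. ✓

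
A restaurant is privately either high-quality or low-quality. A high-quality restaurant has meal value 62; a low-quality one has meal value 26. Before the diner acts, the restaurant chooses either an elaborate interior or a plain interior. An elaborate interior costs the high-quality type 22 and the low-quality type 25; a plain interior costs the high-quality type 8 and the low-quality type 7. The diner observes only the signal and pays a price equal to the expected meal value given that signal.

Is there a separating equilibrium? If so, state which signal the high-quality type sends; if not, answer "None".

Try high-quality → elaborate interior, low-quality → plain interior:
  If types separate, elaborate interior earns payment 62 and plain interior earns 26.
  High-quality: elaborate interior gives 62 − 22 = 40; plain interior gives 26 − 8 = 18. No deviation. ✓
  Low-quality: plain interior gives 26 − 7 = 19; elaborate interior gives 62 − 25 = 37. Would deviate. ✗
Try high-quality → plain interior, low-quality → elaborate interior:
  If types separate, plain interior earns payment 62 and elaborate interior earns 26.
  High-quality: plain interior gives 62 − 8 = 54; elaborate interior gives 26 − 22 = 4. No deviation. ✓
  Low-quality: elaborate interior gives 26 − 25 = 1; plain interior gives 62 − 7 = 55. Would deviate. ✗
Neither assignment is incentive-compatible.

None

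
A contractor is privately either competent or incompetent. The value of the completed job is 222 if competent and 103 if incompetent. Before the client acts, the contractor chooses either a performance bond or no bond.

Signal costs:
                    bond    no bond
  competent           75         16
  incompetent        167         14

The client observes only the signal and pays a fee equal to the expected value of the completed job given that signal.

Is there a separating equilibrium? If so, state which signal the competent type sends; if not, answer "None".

Try competent → bond, incompetent → no bond:
  Under separation the client infers type exactly: bond → competent (pays 222), no bond → incompetent (pays 103).
  Competent: bond gives 222 − 75 = 147; no bond gives 103 − 16 = 87. No deviation. ✓
  Incompetent: no bond gives 103 − 14 = 89; bond gives 222 − 167 = 55. No deviation. ✓
Both hold — the competent type sends bond.

bond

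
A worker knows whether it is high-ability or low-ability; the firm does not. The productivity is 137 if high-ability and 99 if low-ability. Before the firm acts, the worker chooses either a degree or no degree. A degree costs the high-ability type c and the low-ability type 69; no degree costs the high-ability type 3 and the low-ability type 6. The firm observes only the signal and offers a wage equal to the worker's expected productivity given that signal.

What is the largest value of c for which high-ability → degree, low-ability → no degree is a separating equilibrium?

41

Under separation: degree → high-ability (pays 137); no degree → low-ability (pays 99).
Low-ability: 99 − 6 = 93 ≥ 137 − 69 = 68. Holds regardless of c. ✓
High-ability: 137 − c ≥ 99 − 3, so c ≤ 137 − 96 = 41.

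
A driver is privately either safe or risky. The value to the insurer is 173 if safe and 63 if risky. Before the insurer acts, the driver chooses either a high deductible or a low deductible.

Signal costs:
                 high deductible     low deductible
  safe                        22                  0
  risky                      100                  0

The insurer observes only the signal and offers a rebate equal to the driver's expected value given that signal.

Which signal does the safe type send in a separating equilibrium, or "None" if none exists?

None

Try safe → high deductible, risky → low deductible:
  If types separate, high deductible earns payment 173 and low deductible earns 63.
  Safe: high deductible gives 173 − 22 = 151; low deductible gives 63 − 0 = 63. No deviation. ✓
  Risky: low deductible gives 63 − 0 = 63; high deductible gives 173 − 100 = 73. Would deviate. ✗
Try safe → low deductible, risky → high deductible:
  If types separate, low deductible earns payment 173 and high deductible earns 63.
  Safe: low deductible gives 173 − 0 = 173; high deductible gives 63 − 22 = 41. No deviation. ✓
  Risky: high deductible gives 63 − 100 = -37; low deductible gives 173 − 0 = 173. Would deviate. ✗
Neither assignment is incentive-compatible.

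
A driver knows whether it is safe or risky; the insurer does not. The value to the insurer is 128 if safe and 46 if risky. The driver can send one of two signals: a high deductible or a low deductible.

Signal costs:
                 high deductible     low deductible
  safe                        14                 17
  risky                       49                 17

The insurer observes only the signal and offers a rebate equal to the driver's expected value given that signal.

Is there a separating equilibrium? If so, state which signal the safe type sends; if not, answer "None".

Try safe → high deductible, risky → low deductible:
  If types separate, high deductible earns payment 128 and low deductible earns 46.
  Safe: high deductible gives 128 − 14 = 114; low deductible gives 46 − 17 = 29. No deviation. ✓
  Risky: low deductible gives 46 − 17 = 29; high deductible gives 128 − 49 = 79. Would deviate. ✗
Try safe → low deductible, risky → high deductible:
  If types separate, low deductible earns payment 128 and high deductible earns 46.
  Safe: low deductible gives 128 − 17 = 111; high deductible gives 46 − 14 = 32. No deviation. ✓
  Risky: high deductible gives 46 − 49 = -3; low deductible gives 128 − 17 = 111. Would deviate. ✗
Neither assignment is incentive-compatible.

None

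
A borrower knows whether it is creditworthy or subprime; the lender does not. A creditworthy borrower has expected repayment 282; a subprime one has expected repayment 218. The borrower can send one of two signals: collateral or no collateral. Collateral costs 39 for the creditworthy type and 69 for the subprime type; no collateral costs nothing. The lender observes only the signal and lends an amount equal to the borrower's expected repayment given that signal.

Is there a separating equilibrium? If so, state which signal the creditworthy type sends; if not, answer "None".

Try creditworthy → collateral, subprime → no collateral:
  Under separation the lender infers type exactly: collateral → creditworthy (pays 282), no collateral → subprime (pays 218).
  Creditworthy: collateral gives 282 − 39 = 243; no collateral gives 218 − 0 = 218. No deviation. ✓
  Subprime: no collateral gives 218 − 0 = 218; collateral gives 282 − 69 = 213. No deviation. ✓
Both hold — the creditworthy type sends collateral.

collateral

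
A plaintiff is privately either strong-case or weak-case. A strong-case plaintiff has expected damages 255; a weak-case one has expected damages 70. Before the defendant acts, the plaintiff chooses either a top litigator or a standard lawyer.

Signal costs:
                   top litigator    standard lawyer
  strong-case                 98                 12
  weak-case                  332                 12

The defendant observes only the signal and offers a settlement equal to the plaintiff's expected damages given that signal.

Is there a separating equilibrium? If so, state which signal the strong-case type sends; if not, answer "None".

top litigator

Try strong-case → top litigator, weak-case → standard lawyer:
  If types separate, top litigator earns payment 255 and standard lawyer earns 70.
  Strong-case: top litigator gives 255 − 98 = 157; standard lawyer gives 70 − 12 = 58. No deviation. ✓
  Weak-case: standard lawyer gives 70 − 12 = 58; top litigator gives 255 − 332 = -77. No deviation. ✓
Both hold — the strong-case type sends top litigator.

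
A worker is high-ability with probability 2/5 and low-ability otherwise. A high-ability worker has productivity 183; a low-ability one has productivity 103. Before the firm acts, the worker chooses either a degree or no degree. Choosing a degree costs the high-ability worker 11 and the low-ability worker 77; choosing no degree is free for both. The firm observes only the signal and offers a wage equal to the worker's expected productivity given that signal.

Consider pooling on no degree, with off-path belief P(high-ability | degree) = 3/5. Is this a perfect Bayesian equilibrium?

No

At the pooled signal (no degree) the firm holds the prior 2/5 and pays 2/5·183 + 3/5·103 = 135. Off-path (degree) belief 3/5 gives 3/5·183 + 2/5·103 = 151.
High-ability: no degree gives 135 − 0 = 135; degree gives 151 − 11 = 140. Deviates. ✗
Low-ability: no degree gives 135 − 0 = 135; degree gives 151 − 77 = 74. Stays. ✓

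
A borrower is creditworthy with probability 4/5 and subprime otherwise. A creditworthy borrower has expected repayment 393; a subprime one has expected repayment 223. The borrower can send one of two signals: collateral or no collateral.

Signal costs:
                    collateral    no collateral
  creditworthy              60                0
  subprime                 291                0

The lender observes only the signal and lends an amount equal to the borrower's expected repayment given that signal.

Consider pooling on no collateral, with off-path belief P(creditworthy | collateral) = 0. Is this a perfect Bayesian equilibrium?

At the pooled signal (no collateral) the lender holds the prior 4/5 and pays 4/5·393 + 1/5·223 = 359. Off-path (collateral) belief 0 gives 0·393 + 1·223 = 223.
Creditworthy: no collateral gives 359 − 0 = 359; collateral gives 223 − 60 = 163. Stays. ✓
Subprime: no collateral gives 359 − 0 = 359; collateral gives 223 − 291 = -68. Stays. ✓

Yes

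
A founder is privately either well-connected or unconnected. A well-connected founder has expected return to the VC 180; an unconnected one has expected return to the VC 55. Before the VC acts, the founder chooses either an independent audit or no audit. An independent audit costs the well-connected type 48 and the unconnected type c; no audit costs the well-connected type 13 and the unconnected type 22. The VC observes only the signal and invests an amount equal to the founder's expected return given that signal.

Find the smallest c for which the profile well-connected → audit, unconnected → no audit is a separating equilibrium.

Under separation: audit → well-connected (pays 180); no audit → unconnected (pays 55).
Well-connected: 180 − 48 = 132 ≥ 55 − 13 = 42. Holds regardless of c. ✓
Unconnected: 55 − 22 ≥ 180 − c, so c ≥ 180 − 33 = 147.

147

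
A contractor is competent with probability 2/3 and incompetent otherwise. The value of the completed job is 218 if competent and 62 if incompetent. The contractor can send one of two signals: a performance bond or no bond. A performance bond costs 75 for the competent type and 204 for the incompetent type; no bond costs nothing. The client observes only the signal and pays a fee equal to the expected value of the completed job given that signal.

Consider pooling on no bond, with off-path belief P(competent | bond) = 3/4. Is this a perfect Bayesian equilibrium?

At the pooled signal (no bond) the client holds the prior 2/3 and pays 2/3·218 + 1/3·62 = 166. Off-path (bond) belief 3/4 gives 3/4·218 + 1/4·62 = 179.
Competent: no bond gives 166 − 0 = 166; bond gives 179 − 75 = 104. Stays. ✓
Incompetent: no bond gives 166 − 0 = 166; bond gives 179 − 204 = -25. Stays. ✓

Yes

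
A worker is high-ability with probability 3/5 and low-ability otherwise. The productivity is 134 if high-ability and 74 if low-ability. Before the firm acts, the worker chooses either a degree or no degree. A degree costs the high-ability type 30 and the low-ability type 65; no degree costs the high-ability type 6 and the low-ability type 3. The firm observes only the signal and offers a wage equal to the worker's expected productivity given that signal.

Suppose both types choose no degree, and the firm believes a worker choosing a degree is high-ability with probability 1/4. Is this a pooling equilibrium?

At the pooled signal (no degree) the firm holds the prior 3/5 and pays 3/5·134 + 2/5·74 = 110. Off-path (degree) belief 1/4 gives 1/4·134 + 3/4·74 = 89.
High-ability: no degree gives 110 − 6 = 104; degree gives 89 − 30 = 59. Stays. ✓
Low-ability: no degree gives 110 − 3 = 107; degree gives 89 − 65 = 24. Stays. ✓

Yes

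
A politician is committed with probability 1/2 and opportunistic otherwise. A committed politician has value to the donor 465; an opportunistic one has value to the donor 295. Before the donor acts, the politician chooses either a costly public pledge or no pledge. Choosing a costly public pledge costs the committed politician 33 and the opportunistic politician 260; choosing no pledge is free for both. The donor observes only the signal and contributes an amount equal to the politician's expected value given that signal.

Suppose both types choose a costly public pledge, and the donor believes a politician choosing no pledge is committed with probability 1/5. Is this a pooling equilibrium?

On the equilibrium path (pledge) the donor holds the prior 1/2 and pays 1/2·465 + 1/2·295 = 380. Off-path (no pledge) belief 1/5 gives 1/5·465 + 4/5·295 = 329.
Committed: pledge gives 380 − 33 = 347; no pledge gives 329 − 0 = 329. Stays. ✓
Opportunistic: pledge gives 380 − 260 = 120; no pledge gives 329 − 0 = 329. Deviates. ✗

No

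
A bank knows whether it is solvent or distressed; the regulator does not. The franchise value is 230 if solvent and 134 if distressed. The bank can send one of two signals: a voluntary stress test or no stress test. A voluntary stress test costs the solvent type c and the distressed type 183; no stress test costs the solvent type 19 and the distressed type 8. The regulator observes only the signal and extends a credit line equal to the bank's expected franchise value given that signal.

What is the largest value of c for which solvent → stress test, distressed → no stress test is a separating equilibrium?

115

Under separation: stress test → solvent (pays 230); no stress test → distressed (pays 134).
Distressed: 134 − 8 = 126 ≥ 230 − 183 = 47. Holds regardless of c. ✓
Solvent: 230 − c ≥ 134 − 19, so c ≤ 230 − 115 = 115.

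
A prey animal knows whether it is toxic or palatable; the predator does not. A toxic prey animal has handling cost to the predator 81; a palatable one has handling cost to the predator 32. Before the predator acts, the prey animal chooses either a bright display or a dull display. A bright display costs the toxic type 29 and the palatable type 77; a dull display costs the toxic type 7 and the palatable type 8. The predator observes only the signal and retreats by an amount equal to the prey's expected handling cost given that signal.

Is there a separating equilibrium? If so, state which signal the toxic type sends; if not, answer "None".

bright display

Try toxic → bright display, palatable → dull display:
  Under separation the predator infers type exactly: bright display → toxic (pays 81), dull display → palatable (pays 32).
  Toxic: bright display gives 81 − 29 = 52; dull display gives 32 − 7 = 25. No deviation. ✓
  Palatable: dull display gives 32 − 8 = 24; bright display gives 81 − 77 = 4. No deviation. ✓
Both hold — the toxic type sends bright display.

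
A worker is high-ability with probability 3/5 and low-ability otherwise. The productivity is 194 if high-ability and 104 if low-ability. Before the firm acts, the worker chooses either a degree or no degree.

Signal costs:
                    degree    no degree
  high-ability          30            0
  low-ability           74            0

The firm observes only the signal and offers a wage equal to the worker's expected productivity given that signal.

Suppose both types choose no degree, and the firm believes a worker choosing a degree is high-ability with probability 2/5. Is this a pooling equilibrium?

At the pooled signal (no degree) the firm holds the prior 3/5 and pays 3/5·194 + 2/5·104 = 158. Off-path (degree) belief 2/5 gives 2/5·194 + 3/5·104 = 140.
High-ability: no degree gives 158 − 0 = 158; degree gives 140 − 30 = 110. Stays. ✓
Low-ability: no degree gives 158 − 0 = 158; degree gives 140 − 74 = 66. Stays. ✓

Yes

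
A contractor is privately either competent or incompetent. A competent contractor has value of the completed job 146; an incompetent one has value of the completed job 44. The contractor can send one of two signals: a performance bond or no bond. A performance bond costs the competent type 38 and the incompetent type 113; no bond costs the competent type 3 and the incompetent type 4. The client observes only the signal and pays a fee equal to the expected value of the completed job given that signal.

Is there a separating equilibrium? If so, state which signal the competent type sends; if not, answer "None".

bond

Try competent → bond, incompetent → no bond:
  Under separation the client infers type exactly: bond → competent (pays 146), no bond → incompetent (pays 44).
  Competent: bond gives 146 − 38 = 108; no bond gives 44 − 3 = 41. No deviation. ✓
  Incompetent: no bond gives 44 − 4 = 40; bond gives 146 − 113 = 33. No deviation. ✓
Both hold — the competent type sends bond.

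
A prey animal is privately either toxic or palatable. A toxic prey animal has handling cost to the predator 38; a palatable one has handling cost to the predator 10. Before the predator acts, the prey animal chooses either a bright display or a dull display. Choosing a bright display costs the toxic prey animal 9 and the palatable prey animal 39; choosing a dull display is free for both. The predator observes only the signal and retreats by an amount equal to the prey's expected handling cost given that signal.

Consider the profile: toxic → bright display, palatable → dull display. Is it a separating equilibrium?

If types separate, bright display earns payment 38 and dull display earns 10.
Toxic: bright display gives 38 − 9 = 29; dull display gives 10 − 0 = 10. No deviation. ✓
Palatable: dull display gives 10 − 0 = 10; bright display gives 38 − 39 = -1. No deviation. ✓
Neither type gains from mimicking the other.

Yes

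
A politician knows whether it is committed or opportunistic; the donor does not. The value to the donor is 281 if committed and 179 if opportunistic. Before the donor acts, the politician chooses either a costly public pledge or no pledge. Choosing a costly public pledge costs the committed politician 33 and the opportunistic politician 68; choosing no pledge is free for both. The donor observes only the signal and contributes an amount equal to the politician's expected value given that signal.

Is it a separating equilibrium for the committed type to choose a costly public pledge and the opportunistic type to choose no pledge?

Under separation the donor infers type exactly: pledge → committed (pays 281), no pledge → opportunistic (pays 179).
Committed: pledge gives 281 − 33 = 248; no pledge gives 179 − 0 = 179. No deviation. ✓
Opportunistic: no pledge gives 179 − 0 = 179; pledge gives 281 − 68 = 213. Would deviate. ✗

No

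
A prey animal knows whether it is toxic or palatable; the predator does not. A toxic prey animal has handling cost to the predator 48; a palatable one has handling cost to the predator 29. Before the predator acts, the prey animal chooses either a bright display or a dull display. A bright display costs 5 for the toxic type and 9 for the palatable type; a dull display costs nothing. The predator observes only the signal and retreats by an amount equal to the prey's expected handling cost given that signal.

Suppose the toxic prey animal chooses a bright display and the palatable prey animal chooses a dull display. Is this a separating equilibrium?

No

Under separation the predator infers type exactly: bright display → toxic (pays 48), dull display → palatable (pays 29).
Toxic: bright display gives 48 − 5 = 43; dull display gives 29 − 0 = 29. No deviation. ✓
Palatable: dull display gives 29 − 0 = 29; bright display gives 48 − 9 = 39. Would deviate. ✗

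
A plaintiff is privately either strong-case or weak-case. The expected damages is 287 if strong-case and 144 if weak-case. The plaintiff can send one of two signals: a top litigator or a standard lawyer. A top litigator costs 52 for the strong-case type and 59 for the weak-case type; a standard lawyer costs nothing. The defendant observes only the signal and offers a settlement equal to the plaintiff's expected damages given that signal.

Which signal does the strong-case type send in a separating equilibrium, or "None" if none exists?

Try strong-case → top litigator, weak-case → standard lawyer:
  If types separate, top litigator earns payment 287 and standard lawyer earns 144.
  Strong-case: top litigator gives 287 − 52 = 235; standard lawyer gives 144 − 0 = 144. No deviation. ✓
  Weak-case: standard lawyer gives 144 − 0 = 144; top litigator gives 287 − 59 = 228. Would deviate. ✗
Try strong-case → standard lawyer, weak-case → top litigator:
  If types separate, standard lawyer earns payment 287 and top litigator earns 144.
  Strong-case: standard lawyer gives 287 − 0 = 287; top litigator gives 144 − 52 = 92. No deviation. ✓
  Weak-case: top litigator gives 144 − 59 = 85; standard lawyer gives 287 − 0 = 287. Would deviate. ✗
Neither assignment is incentive-compatible.

None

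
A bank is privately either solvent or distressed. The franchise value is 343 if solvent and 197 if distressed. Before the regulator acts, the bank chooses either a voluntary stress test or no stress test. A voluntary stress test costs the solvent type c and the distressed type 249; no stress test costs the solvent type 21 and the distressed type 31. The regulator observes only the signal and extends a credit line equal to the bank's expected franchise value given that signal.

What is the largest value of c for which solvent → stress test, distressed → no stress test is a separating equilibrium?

167

Under separation: stress test → solvent (pays 343); no stress test → distressed (pays 197).
Distressed: 197 − 31 = 166 ≥ 343 − 249 = 94. Holds regardless of c. ✓
Solvent: 343 − c ≥ 197 − 21, so c ≤ 343 − 176 = 167.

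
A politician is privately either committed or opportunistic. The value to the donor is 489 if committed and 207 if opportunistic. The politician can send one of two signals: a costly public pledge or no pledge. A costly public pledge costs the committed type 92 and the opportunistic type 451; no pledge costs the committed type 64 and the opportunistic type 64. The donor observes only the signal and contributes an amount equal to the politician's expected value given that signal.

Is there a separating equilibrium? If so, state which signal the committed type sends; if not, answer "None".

pledge

Try committed → pledge, opportunistic → no pledge:
  Under separation the donor infers type exactly: pledge → committed (pays 489), no pledge → opportunistic (pays 207).
  Committed: pledge gives 489 − 92 = 397; no pledge gives 207 − 64 = 143. No deviation. ✓
  Opportunistic: no pledge gives 207 − 64 = 143; pledge gives 489 − 451 = 38. No deviation. ✓
Both hold — the committed type sends pledge.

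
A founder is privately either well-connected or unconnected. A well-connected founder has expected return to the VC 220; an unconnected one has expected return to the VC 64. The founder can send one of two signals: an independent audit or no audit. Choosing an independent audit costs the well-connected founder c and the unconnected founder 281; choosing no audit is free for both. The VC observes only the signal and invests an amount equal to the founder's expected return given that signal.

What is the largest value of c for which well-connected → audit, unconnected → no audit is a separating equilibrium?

156

Under separation: audit → well-connected (pays 220); no audit → unconnected (pays 64).
Unconnected: 64 − 0 = 64 ≥ 220 − 281 = -61. Holds regardless of c. ✓
Well-connected: 220 − c ≥ 64 − 0, so c ≤ 220 − 64 = 156.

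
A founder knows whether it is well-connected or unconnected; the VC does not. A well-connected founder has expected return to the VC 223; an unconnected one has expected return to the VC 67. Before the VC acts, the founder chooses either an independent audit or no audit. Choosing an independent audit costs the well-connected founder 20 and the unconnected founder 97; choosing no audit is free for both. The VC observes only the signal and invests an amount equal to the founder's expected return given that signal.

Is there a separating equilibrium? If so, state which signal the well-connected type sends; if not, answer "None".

Try well-connected → audit, unconnected → no audit:
  If types separate, audit earns payment 223 and no audit earns 67.
  Well-connected: audit gives 223 − 20 = 203; no audit gives 67 − 0 = 67. No deviation. ✓
  Unconnected: no audit gives 67 − 0 = 67; audit gives 223 − 97 = 126. Would deviate. ✗
Try well-connected → no audit, unconnected → audit:
  If types separate, no audit earns payment 223 and audit earns 67.
  Well-connected: no audit gives 223 − 0 = 223; audit gives 67 − 20 = 47. No deviation. ✓
  Unconnected: audit gives 67 − 97 = -30; no audit gives 223 − 0 = 223. Would deviate. ✗
Neither assignment is incentive-compatible.

None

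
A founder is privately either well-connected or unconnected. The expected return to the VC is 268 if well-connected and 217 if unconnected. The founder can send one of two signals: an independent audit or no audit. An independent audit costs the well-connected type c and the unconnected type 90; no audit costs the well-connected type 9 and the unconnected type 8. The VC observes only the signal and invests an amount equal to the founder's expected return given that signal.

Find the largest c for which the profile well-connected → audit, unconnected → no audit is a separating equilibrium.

Under separation: audit → well-connected (pays 268); no audit → unconnected (pays 217).
Unconnected: 217 − 8 = 209 ≥ 268 − 90 = 178. Holds regardless of c. ✓
Well-connected: 268 − c ≥ 217 − 9, so c ≤ 268 − 208 = 60.

60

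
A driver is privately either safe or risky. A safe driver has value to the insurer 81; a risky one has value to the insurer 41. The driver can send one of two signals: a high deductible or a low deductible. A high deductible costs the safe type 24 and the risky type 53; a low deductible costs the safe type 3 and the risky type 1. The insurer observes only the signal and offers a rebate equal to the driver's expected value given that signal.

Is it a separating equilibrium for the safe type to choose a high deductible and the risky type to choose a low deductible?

If types separate, high deductible earns payment 81 and low deductible earns 41.
Safe: high deductible gives 81 − 24 = 57; low deductible gives 41 − 3 = 38. No deviation. ✓
Risky: low deductible gives 41 − 1 = 40; high deductible gives 81 − 53 = 28. No deviation. ✓
Neither type gains from mimicking the other.

Yes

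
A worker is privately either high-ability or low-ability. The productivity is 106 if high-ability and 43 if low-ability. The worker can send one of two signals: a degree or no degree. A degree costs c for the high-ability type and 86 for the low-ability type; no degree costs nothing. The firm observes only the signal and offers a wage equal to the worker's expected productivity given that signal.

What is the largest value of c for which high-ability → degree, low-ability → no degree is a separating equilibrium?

Under separation: degree → high-ability (pays 106); no degree → low-ability (pays 43).
Low-ability: 43 − 0 = 43 ≥ 106 − 86 = 20. Holds regardless of c. ✓
High-ability: 106 − c ≥ 43 − 0, so c ≤ 106 − 43 = 63.

63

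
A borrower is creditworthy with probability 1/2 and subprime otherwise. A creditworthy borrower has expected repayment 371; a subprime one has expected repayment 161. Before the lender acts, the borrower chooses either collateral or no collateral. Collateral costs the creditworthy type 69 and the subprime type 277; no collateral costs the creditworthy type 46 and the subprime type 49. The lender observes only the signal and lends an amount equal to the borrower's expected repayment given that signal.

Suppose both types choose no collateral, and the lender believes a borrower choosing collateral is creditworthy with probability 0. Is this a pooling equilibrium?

Yes

On the equilibrium path (no collateral) the lender holds the prior 1/2 and pays 1/2·371 + 1/2·161 = 266. Off-path (collateral) belief 0 gives 0·371 + 1·161 = 161.
Creditworthy: no collateral gives 266 − 46 = 220; collateral gives 161 − 69 = 92. Stays. ✓
Subprime: no collateral gives 266 − 49 = 217; collateral gives 161 − 277 = -116. Stays. ✓
Beliefs are Bayes-consistent on-path and both types best-respond.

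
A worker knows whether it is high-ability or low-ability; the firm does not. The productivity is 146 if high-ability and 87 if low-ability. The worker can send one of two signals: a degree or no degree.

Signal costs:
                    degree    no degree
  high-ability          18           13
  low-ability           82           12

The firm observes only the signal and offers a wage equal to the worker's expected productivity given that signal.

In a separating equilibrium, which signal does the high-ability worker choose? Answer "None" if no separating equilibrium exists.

degree

Try high-ability → degree, low-ability → no degree:
  Under separation the firm infers type exactly: degree → high-ability (pays 146), no degree → low-ability (pays 87).
  High-ability: degree gives 146 − 18 = 128; no degree gives 87 − 13 = 74. No deviation. ✓
  Low-ability: no degree gives 87 − 12 = 75; degree gives 146 − 82 = 64. No deviation. ✓
Both hold — the high-ability type sends degree.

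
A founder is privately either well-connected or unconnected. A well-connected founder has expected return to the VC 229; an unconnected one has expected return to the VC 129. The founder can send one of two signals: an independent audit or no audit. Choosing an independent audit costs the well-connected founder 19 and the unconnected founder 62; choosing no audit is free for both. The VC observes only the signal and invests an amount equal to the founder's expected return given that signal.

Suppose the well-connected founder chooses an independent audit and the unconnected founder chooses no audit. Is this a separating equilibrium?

Under separation the VC infers type exactly: audit → well-connected (pays 229), no audit → unconnected (pays 129).
Well-connected: audit gives 229 − 19 = 210; no audit gives 129 − 0 = 129. No deviation. ✓
Unconnected: no audit gives 129 − 0 = 129; audit gives 229 − 62 = 167. Would deviate. ✗

No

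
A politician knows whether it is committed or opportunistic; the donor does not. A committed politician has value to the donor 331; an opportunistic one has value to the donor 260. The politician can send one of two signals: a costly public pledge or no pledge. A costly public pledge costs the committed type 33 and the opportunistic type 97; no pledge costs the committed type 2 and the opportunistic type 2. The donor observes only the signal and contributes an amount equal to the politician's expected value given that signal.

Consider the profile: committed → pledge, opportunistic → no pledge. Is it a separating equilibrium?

If types separate, pledge earns payment 331 and no pledge earns 260.
Committed: pledge gives 331 − 33 = 298; no pledge gives 260 − 2 = 258. No deviation. ✓
Opportunistic: no pledge gives 260 − 2 = 258; pledge gives 331 − 97 = 234. No deviation. ✓
Both incentive constraints hold.

Yes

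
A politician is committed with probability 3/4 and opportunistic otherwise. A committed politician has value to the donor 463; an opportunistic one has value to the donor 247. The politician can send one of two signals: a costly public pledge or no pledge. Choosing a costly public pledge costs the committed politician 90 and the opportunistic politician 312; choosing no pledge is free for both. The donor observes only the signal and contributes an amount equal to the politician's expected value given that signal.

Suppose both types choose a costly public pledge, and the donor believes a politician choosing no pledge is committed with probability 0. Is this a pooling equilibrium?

No

At the pooled signal (pledge) the donor holds the prior 3/4 and pays 3/4·463 + 1/4·247 = 409. Off-path (no pledge) belief 0 gives 0·463 + 1·247 = 247.
Committed: pledge gives 409 − 90 = 319; no pledge gives 247 − 0 = 247. Stays. ✓
Opportunistic: pledge gives 409 − 312 = 97; no pledge gives 247 − 0 = 247. Deviates. ✗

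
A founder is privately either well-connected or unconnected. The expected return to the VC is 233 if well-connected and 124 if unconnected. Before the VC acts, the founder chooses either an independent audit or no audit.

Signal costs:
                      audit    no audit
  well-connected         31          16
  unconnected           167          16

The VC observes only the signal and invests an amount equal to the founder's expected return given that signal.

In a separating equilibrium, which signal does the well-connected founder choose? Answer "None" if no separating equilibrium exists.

Try well-connected → audit, unconnected → no audit:
  Under separation the VC infers type exactly: audit → well-connected (pays 233), no audit → unconnected (pays 124).
  Well-connected: audit gives 233 − 31 = 202; no audit gives 124 − 16 = 108. No deviation. ✓
  Unconnected: no audit gives 124 − 16 = 108; audit gives 233 − 167 = 66. No deviation. ✓
Both hold — the well-connected type sends audit.

audit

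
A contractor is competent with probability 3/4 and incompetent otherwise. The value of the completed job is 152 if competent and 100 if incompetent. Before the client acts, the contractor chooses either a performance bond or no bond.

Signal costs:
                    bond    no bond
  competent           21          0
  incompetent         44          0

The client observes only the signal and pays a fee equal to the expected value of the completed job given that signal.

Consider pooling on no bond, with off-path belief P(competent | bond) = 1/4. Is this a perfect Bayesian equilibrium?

Yes

On the equilibrium path (no bond) the client holds the prior 3/4 and pays 3/4·152 + 1/4·100 = 139. Off-path (bond) belief 1/4 gives 1/4·152 + 3/4·100 = 113.
Competent: no bond gives 139 − 0 = 139; bond gives 113 − 21 = 92. Stays. ✓
Incompetent: no bond gives 139 − 0 = 139; bond gives 113 − 44 = 69. Stays. ✓
Beliefs are Bayes-consistent on-path and both types best-respond.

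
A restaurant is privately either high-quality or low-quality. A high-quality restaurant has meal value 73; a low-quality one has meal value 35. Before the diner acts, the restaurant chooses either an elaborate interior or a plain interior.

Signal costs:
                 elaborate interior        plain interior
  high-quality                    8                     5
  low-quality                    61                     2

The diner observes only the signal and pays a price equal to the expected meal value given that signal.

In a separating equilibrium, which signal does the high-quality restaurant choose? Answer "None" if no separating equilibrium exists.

elaborate interior

Try high-quality → elaborate interior, low-quality → plain interior:
  If types separate, elaborate interior earns payment 73 and plain interior earns 35.
  High-quality: elaborate interior gives 73 − 8 = 65; plain interior gives 35 − 5 = 30. No deviation. ✓
  Low-quality: plain interior gives 35 − 2 = 33; elaborate interior gives 73 − 61 = 12. No deviation. ✓
Both hold — the high-quality type sends elaborate interior.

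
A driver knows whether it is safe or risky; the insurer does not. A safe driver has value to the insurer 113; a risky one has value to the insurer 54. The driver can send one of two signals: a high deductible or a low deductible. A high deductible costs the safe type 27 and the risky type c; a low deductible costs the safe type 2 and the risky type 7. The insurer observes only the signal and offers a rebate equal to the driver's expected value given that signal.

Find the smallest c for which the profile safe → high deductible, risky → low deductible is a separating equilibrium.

66

Under separation: high deductible → safe (pays 113); low deductible → risky (pays 54).
Safe: 113 − 27 = 86 ≥ 54 − 2 = 52. Holds regardless of c. ✓
Risky: 54 − 7 ≥ 113 − c, so c ≥ 113 − 47 = 66.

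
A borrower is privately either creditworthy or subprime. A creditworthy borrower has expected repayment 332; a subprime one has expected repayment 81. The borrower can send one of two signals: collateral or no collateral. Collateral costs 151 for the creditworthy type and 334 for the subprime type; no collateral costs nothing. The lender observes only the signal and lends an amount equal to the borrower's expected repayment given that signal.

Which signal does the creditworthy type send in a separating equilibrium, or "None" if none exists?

collateral

Try creditworthy → collateral, subprime → no collateral:
  If types separate, collateral earns payment 332 and no collateral earns 81.
  Creditworthy: collateral gives 332 − 151 = 181; no collateral gives 81 − 0 = 81. No deviation. ✓
  Subprime: no collateral gives 81 − 0 = 81; collateral gives 332 − 334 = -2. No deviation. ✓
Both hold — the creditworthy type sends collateral.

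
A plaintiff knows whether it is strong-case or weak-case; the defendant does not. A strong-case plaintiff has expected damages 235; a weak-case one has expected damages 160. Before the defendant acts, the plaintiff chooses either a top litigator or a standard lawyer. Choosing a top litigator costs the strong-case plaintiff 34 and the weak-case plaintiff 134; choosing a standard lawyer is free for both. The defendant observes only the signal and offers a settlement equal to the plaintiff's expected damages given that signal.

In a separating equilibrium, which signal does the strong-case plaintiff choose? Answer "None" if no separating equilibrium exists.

top litigator

Try strong-case → top litigator, weak-case → standard lawyer:
  If types separate, top litigator earns payment 235 and standard lawyer earns 160.
  Strong-case: top litigator gives 235 − 34 = 201; standard lawyer gives 160 − 0 = 160. No deviation. ✓
  Weak-case: standard lawyer gives 160 − 0 = 160; top litigator gives 235 − 134 = 101. No deviation. ✓
Both hold — the strong-case type sends top litigator.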